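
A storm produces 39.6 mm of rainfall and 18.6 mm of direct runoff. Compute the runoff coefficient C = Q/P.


The runoff coefficient C = runoff depth / rainfall depth.
C = 18.6 / 39.6
  = 0.4697.

0.4697


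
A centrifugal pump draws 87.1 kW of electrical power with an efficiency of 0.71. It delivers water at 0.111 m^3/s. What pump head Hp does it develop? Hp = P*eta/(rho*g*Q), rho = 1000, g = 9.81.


Pump head formula: Hp = P * eta / (rho * g * Q).
Numerator: P * eta = 87.1 * 1000 * 0.71 = 61841.0 W.
Denominator: rho * g * Q = 1000 * 9.81 * 0.111 = 1088.91.
Hp = 61841.0 / 1088.91 = 56.79 m.

56.79


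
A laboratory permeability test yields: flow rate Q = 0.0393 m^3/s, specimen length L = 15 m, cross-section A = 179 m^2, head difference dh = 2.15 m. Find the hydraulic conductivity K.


From K = Q*L / (A*dh):
Numerator: Q*L = 0.0393 * 15 = 0.5895.
Denominator: A*dh = 179 * 2.15 = 384.85.
K = 0.5895 / 384.85 = 0.001532 m/s.

0.001532


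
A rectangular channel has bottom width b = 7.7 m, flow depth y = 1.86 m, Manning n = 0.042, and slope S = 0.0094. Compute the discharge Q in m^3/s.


For a rectangular channel, the cross-sectional area A = b * y = 7.7 * 1.86 = 14.32 m^2.
The wetted perimeter P = b + 2y = 7.7 + 2*1.86 = 11.42 m.
Hydraulic radius R = A/P = 14.32/11.42 = 1.2541 m.
Velocity V = (1/n)*R^(2/3)*S^(1/2) = (1/0.042)*1.2541^(2/3)*0.0094^(1/2) = 2.6846 m/s.
Discharge Q = A * V = 14.32 * 2.6846 = 38.448 m^3/s.

38.448


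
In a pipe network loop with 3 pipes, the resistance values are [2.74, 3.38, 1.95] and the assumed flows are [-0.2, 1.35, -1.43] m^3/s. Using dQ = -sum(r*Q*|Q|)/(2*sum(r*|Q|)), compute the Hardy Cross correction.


Numerator terms (r*Q*|Q|): 2.74*-0.2*|-0.2| = -0.1096; 3.38*1.35*|1.35| = 6.1601; 1.95*-1.43*|-1.43| = -3.9876.
Sum of numerator = 2.0629.
Denominator terms (r*|Q|): 2.74*|-0.2| = 0.548; 3.38*|1.35| = 4.563; 1.95*|-1.43| = 2.7885.
2 * sum of denominator = 2 * 7.8995 = 15.799.
dQ = -2.0629 / 15.799 = -0.1306 m^3/s.

-0.1306


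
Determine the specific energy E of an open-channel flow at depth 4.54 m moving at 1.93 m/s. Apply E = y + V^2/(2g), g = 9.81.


Specific energy E = y + V^2/(2g).
Velocity head = V^2/(2g) = 1.93^2 / (2*9.81) = 3.7249 / 19.62 = 0.1899 m.
E = 4.54 + 0.1899 = 4.7299 m.

4.7299


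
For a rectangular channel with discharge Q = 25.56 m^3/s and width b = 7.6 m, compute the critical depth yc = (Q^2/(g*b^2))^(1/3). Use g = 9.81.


Using yc = (Q^2 / (g * b^2))^(1/3):
Q^2 = 25.56^2 = 653.31.
g * b^2 = 9.81 * 7.6^2 = 9.81 * 57.76 = 566.63.
Q^2 / (g*b^2) = 653.31 / 566.63 = 1.153.
yc = 1.153^(1/3) = 1.0486 m.

1.0486


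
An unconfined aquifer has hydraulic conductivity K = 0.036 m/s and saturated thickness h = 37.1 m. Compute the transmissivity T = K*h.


Transmissivity is defined as T = K * h.
T = 0.036 * 37.1
  = 1.3356 m^2/s.

1.3356


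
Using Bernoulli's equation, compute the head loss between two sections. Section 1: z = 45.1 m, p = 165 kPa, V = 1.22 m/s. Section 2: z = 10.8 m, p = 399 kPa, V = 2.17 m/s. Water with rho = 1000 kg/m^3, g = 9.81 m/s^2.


Total head at each section: H = z + p/(rho*g) + V^2/(2g).
H1 = 45.1 + 165*1000/(1000*9.81) + 1.22^2/(2*9.81)
   = 45.1 + 16.82 + 0.0759
   = 61.995 m.
H2 = 10.8 + 399*1000/(1000*9.81) + 2.17^2/(2*9.81)
   = 10.8 + 40.673 + 0.24
   = 51.713 m.
h_L = H1 - H2 = 61.995 - 51.713 = 10.283 m.

10.283


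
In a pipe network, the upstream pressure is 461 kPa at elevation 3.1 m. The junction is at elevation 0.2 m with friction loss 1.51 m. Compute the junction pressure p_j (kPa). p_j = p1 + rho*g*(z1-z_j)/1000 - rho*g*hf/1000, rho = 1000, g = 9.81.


Junction pressure: p_j = p1 + rho*g*(z1 - z_j)/1000 - rho*g*hf/1000.
Elevation term = 1000*9.81*(3.1 - 0.2)/1000 = 28.449 kPa.
Friction term = 1000*9.81*1.51/1000 = 14.813 kPa.
p_j = 461 + 28.449 - 14.813 = 474.64 kPa.

474.64


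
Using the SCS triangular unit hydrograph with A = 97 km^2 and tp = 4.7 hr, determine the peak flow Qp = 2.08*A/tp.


SCS formula: Qp = 2.08 * A / tp.
Qp = 2.08 * 97 / 4.7
   = 201.76 / 4.7
   = 42.93 m^3/s per cm.

42.93


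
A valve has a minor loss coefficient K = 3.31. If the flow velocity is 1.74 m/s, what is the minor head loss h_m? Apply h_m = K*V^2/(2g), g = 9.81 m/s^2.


Minor loss formula: h_m = K * V^2/(2g).
V^2 = 1.74^2 = 3.0276.
V^2/(2g) = 3.0276 / 19.62 = 0.1543 m.
h_m = 3.31 * 0.1543 = 0.5108 m.

0.5108


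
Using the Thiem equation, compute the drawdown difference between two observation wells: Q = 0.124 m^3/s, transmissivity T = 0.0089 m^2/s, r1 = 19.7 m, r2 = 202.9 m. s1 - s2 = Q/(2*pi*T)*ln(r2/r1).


Thiem equation: s1 - s2 = Q/(2*pi*T) * ln(r2/r1).
ln(r2/r1) = ln(202.9/19.7) = 2.3321.
Q/(2*pi*T) = 0.124 / (2*pi*0.0089) = 0.124 / 0.0559 = 2.2174.
s1 - s2 = 2.2174 * 2.3321 = 5.1713 m.

5.1713


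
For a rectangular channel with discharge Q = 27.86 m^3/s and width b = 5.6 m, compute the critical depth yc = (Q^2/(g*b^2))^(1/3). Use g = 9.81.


Using yc = (Q^2 / (g * b^2))^(1/3):
Q^2 = 27.86^2 = 776.18.
g * b^2 = 9.81 * 5.6^2 = 9.81 * 31.36 = 307.64.
Q^2 / (g*b^2) = 776.18 / 307.64 = 2.523.
yc = 2.523^(1/3) = 1.3614 m.

1.3614


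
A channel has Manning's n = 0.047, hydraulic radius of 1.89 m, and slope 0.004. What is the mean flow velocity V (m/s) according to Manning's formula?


Manning's equation gives V = (1/n) * R^(2/3) * S^(1/2).
First, compute R^(2/3) = 1.89^(2/3) = 1.5286.
Next, S^(1/2) = 0.004^(1/2) = 0.063246.
Then 1/n = 1/0.047 = 21.28.
V = 21.28 * 1.5286 * 0.063246 = 2.057 m/s.

2.057


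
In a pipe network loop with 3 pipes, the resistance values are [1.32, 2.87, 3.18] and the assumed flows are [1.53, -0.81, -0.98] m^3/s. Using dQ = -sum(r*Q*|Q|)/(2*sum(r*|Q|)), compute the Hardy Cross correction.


Numerator terms (r*Q*|Q|): 1.32*1.53*|1.53| = 3.09; 2.87*-0.81*|-0.81| = -1.883; 3.18*-0.98*|-0.98| = -3.0541.
Sum of numerator = -1.8471.
Denominator terms (r*|Q|): 1.32*|1.53| = 2.0196; 2.87*|-0.81| = 2.3247; 3.18*|-0.98| = 3.1164.
2 * sum of denominator = 2 * 7.4607 = 14.9214.
dQ = --1.8471 / 14.9214 = 0.1238 m^3/s.

0.1238


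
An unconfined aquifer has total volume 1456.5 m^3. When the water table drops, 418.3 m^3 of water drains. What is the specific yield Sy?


Specific yield Sy = Volume drained / Total volume.
Sy = 418.3 / 1456.5
   = 0.2872.

0.2872


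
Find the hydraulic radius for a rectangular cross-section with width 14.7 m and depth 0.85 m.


For a rectangular section:
Flow area A = b * y = 14.7 * 0.85 = 12.49 m^2.
Wetted perimeter P = b + 2y = 14.7 + 2*0.85 = 16.4 m.
Hydraulic radius R = A/P = 12.49 / 16.4 = 0.7619 m.

0.7619


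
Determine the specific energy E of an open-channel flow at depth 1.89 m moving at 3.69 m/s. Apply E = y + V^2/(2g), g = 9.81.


Specific energy E = y + V^2/(2g).
Velocity head = V^2/(2g) = 3.69^2 / (2*9.81) = 13.6161 / 19.62 = 0.694 m.
E = 1.89 + 0.694 = 2.584 m.

2.584


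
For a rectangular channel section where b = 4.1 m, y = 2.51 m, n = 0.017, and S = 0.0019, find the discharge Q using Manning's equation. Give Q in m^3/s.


For a rectangular channel, the cross-sectional area A = b * y = 4.1 * 2.51 = 10.29 m^2.
The wetted perimeter P = b + 2y = 4.1 + 2*2.51 = 9.12 m.
Hydraulic radius R = A/P = 10.29/9.12 = 1.1284 m.
Velocity V = (1/n)*R^(2/3)*S^(1/2) = (1/0.017)*1.1284^(2/3)*0.0019^(1/2) = 2.7791 m/s.
Discharge Q = A * V = 10.29 * 2.7791 = 28.6 m^3/s.

28.6


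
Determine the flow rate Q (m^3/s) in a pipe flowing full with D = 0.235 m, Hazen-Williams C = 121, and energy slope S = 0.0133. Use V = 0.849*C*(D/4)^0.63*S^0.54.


For a full circular pipe, R = D/4 = 0.235/4 = 0.0587 m.
V = 0.849 * 121 * 0.0587^0.63 * 0.0133^0.54
  = 0.849 * 121 * 0.167678 * 0.097024
  = 1.6713 m/s.
Pipe area A = pi*D^2/4 = pi*0.235^2/4 = 0.0434 m^2.
Q = A * V = 0.0434 * 1.6713 = 0.0725 m^3/s.

0.0725


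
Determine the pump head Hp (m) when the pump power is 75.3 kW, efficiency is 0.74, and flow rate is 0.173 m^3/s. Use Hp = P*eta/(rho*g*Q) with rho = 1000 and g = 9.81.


Pump head formula: Hp = P * eta / (rho * g * Q).
Numerator: P * eta = 75.3 * 1000 * 0.74 = 55722.0 W.
Denominator: rho * g * Q = 1000 * 9.81 * 0.173 = 1697.13.
Hp = 55722.0 / 1697.13 = 32.83 m.

32.83


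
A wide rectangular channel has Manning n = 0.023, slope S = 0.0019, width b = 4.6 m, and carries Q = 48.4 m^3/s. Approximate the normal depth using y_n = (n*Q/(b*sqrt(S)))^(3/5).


We use the wide-channel approximation y_n = (n*Q/(b*sqrt(S)))^(3/5).
sqrt(S) = sqrt(0.0019) = 0.043589.
Numerator: n*Q = 0.023 * 48.4 = 1.1132.
Denominator: b*sqrt(S) = 4.6 * 0.043589 = 0.200509.
arg = 5.5519.
y_n = 5.5519^(3/5) = 2.7968 m.

2.7968


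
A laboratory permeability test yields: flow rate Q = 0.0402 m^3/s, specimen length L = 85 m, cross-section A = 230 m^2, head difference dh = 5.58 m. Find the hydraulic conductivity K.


From K = Q*L / (A*dh):
Numerator: Q*L = 0.0402 * 85 = 3.417.
Denominator: A*dh = 230 * 5.58 = 1283.4.
K = 3.417 / 1283.4 = 0.002662 m/s.

0.002662


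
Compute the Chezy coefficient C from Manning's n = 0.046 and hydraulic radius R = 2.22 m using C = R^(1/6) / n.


The Chezy coefficient relates to Manning's n through C = R^(1/6) / n.
R^(1/6) = 2.22^(1/6) = 1.142156.
C = 1.142156 / 0.046 = 24.83 m^(1/2)/s.

24.83


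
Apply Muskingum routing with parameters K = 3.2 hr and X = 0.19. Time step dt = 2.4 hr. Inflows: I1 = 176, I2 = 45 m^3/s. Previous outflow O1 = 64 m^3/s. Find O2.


Muskingum coefficients:
denom = 2*K*(1-X) + dt = 2*3.2*(1-0.19) + 2.4 = 7.584.
C0 = (dt - 2*K*X)/denom = (2.4 - 2*3.2*0.19)/7.584 = 0.1561.
C1 = (dt + 2*K*X)/denom = (2.4 + 2*3.2*0.19)/7.584 = 0.4768.
C2 = (2*K*(1-X) - dt)/denom = 0.3671.
O2 = C0*I2 + C1*I1 + C2*O1
   = 0.1561*45 + 0.4768*176 + 0.3671*64
   = 114.43 m^3/s.

114.43


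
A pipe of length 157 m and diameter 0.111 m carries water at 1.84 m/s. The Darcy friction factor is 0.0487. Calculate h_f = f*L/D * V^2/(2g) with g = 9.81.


Darcy-Weisbach equation: h_f = f * (L/D) * V^2/(2g).
f * L/D = 0.0487 * 157/0.111 = 68.882.
V^2/(2g) = 1.84^2 / (2*9.81) = 3.3856 / 19.62 = 0.1726 m.
h_f = 68.882 * 0.1726 = 11.886 m.

11.886


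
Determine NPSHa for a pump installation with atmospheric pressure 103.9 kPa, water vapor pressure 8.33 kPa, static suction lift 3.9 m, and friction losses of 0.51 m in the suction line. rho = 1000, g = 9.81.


NPSHa = p_atm/(rho*g) - z_s - hf_s - p_vap/(rho*g).
p_atm/(rho*g) = 103.9*1000 / (1000*9.81) = 10.591 m.
p_vap/(rho*g) = 8.33*1000 / (1000*9.81) = 0.849 m.
NPSHa = 10.591 - 3.9 - 0.51 - 0.849
      = 5.33 m.

5.33


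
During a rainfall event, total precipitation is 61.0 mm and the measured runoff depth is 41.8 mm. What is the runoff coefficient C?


The runoff coefficient C = runoff depth / rainfall depth.
C = 41.8 / 61.0
  = 0.6852.

0.6852


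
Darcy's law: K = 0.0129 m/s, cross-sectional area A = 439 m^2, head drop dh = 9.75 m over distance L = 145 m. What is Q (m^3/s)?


Darcy's law: Q = K * A * i, where i = dh/L.
Hydraulic gradient i = 9.75 / 145 = 0.067241.
Q = 0.0129 * 439 * 0.067241
  = 0.3808 m^3/s.

0.3808


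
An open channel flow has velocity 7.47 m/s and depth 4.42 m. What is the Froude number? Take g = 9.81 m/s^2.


The Froude number is defined as Fr = V / sqrt(g*y).
g*y = 9.81 * 4.42 = 43.3602.
sqrt(g*y) = sqrt(43.3602) = 6.5848.
Fr = 7.47 / 6.5848 = 1.1344.

1.1344


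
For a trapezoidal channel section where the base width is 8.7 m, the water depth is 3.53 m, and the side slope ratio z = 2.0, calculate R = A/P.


For a trapezoidal section with side slope z:
A = (b + z*y)*y = (8.7 + 2.0*3.53)*3.53 = 55.633 m^2.
P = b + 2*y*sqrt(1 + z^2) = 8.7 + 2*3.53*sqrt(1 + 2.0^2) = 24.487 m.
R = A/P = 55.633 / 24.487 = 2.272 m.

2.272


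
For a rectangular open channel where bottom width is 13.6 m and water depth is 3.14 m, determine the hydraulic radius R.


For a rectangular section:
Flow area A = b * y = 13.6 * 3.14 = 42.7 m^2.
Wetted perimeter P = b + 2y = 13.6 + 2*3.14 = 19.88 m.
Hydraulic radius R = A/P = 42.7 / 19.88 = 2.1481 m.

2.1481


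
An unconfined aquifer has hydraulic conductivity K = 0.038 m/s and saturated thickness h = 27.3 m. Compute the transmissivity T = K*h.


Transmissivity is defined as T = K * h.
T = 0.038 * 27.3
  = 1.0374 m^2/s.

1.0374


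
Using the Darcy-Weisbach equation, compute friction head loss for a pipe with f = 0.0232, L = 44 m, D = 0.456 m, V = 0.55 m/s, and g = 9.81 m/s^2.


Darcy-Weisbach equation: h_f = f * (L/D) * V^2/(2g).
f * L/D = 0.0232 * 44/0.456 = 2.2386.
V^2/(2g) = 0.55^2 / (2*9.81) = 0.3025 / 19.62 = 0.0154 m.
h_f = 2.2386 * 0.0154 = 0.035 m.

0.035


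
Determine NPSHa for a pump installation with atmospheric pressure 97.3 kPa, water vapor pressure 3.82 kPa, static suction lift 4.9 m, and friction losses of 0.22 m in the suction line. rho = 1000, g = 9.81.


NPSHa = p_atm/(rho*g) - z_s - hf_s - p_vap/(rho*g).
p_atm/(rho*g) = 97.3*1000 / (1000*9.81) = 9.918 m.
p_vap/(rho*g) = 3.82*1000 / (1000*9.81) = 0.389 m.
NPSHa = 9.918 - 4.9 - 0.22 - 0.389
      = 4.41 m.

4.41


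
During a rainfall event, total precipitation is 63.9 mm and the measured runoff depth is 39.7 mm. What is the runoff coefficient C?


The runoff coefficient C = runoff depth / rainfall depth.
C = 39.7 / 63.9
  = 0.6213.

0.6213


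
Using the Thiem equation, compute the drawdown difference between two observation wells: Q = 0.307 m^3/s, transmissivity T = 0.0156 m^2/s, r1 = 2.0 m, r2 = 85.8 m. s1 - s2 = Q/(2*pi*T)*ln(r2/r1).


Thiem equation: s1 - s2 = Q/(2*pi*T) * ln(r2/r1).
ln(r2/r1) = ln(85.8/2.0) = 3.7589.
Q/(2*pi*T) = 0.307 / (2*pi*0.0156) = 0.307 / 0.098 = 3.1321.
s1 - s2 = 3.1321 * 3.7589 = 11.7731 m.

11.7731


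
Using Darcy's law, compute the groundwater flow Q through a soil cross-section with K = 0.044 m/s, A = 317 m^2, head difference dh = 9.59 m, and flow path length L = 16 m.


Darcy's law: Q = K * A * i, where i = dh/L.
Hydraulic gradient i = 9.59 / 16 = 0.599375.
Q = 0.044 * 317 * 0.599375
  = 8.3601 m^3/s.

8.3601


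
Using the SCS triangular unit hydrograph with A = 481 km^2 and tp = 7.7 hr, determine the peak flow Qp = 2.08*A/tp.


SCS formula: Qp = 2.08 * A / tp.
Qp = 2.08 * 481 / 7.7
   = 1000.48 / 7.7
   = 129.93 m^3/s per cm.

129.93


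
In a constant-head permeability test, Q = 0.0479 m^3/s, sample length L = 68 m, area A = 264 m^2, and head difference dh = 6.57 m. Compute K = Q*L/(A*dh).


From K = Q*L / (A*dh):
Numerator: Q*L = 0.0479 * 68 = 3.2572.
Denominator: A*dh = 264 * 6.57 = 1734.48.
K = 3.2572 / 1734.48 = 0.001878 m/s.

0.001878


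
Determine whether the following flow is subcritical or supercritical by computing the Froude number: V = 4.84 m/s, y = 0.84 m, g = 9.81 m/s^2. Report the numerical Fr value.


The Froude number is defined as Fr = V / sqrt(g*y).
g*y = 9.81 * 0.84 = 8.2404.
sqrt(g*y) = sqrt(8.2404) = 2.8706.
Fr = 4.84 / 2.8706 = 1.6861.
Since Fr > 1, the flow is supercritical.

1.6861


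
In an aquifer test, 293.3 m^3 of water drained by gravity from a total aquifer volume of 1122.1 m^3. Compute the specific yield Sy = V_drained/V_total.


Specific yield Sy = Volume drained / Total volume.
Sy = 293.3 / 1122.1
   = 0.2614.

0.2614


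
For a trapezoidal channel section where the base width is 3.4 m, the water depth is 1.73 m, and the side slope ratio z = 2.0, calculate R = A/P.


For a trapezoidal section with side slope z:
A = (b + z*y)*y = (3.4 + 2.0*1.73)*1.73 = 11.868 m^2.
P = b + 2*y*sqrt(1 + z^2) = 3.4 + 2*1.73*sqrt(1 + 2.0^2) = 11.137 m.
R = A/P = 11.868 / 11.137 = 1.0656 m.

1.0656


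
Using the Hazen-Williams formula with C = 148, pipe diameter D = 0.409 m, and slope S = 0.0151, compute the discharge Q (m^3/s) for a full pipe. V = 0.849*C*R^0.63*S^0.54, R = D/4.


For a full circular pipe, R = D/4 = 0.409/4 = 0.1022 m.
V = 0.849 * 148 * 0.1022^0.63 * 0.0151^0.54
  = 0.849 * 148 * 0.237732 * 0.103908
  = 3.1039 m/s.
Pipe area A = pi*D^2/4 = pi*0.409^2/4 = 0.1314 m^2.
Q = A * V = 0.1314 * 3.1039 = 0.4078 m^3/s.

0.4078


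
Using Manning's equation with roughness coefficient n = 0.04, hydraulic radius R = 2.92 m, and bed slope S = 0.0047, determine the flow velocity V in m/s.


Manning's equation gives V = (1/n) * R^(2/3) * S^(1/2).
First, compute R^(2/3) = 2.92^(2/3) = 2.0429.
Next, S^(1/2) = 0.0047^(1/2) = 0.068557.
Then 1/n = 1/0.04 = 25.0.
V = 25.0 * 2.0429 * 0.068557 = 3.5014 m/s.

3.5014


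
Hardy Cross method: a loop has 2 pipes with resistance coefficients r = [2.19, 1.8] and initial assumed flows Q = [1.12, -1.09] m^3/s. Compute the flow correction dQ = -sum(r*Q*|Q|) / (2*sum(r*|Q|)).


Numerator terms (r*Q*|Q|): 2.19*1.12*|1.12| = 2.7471; 1.8*-1.09*|-1.09| = -2.1386.
Sum of numerator = 0.6086.
Denominator terms (r*|Q|): 2.19*|1.12| = 2.4528; 1.8*|-1.09| = 1.962.
2 * sum of denominator = 2 * 4.4148 = 8.8296.
dQ = -0.6086 / 8.8296 = -0.0689 m^3/s.

-0.0689


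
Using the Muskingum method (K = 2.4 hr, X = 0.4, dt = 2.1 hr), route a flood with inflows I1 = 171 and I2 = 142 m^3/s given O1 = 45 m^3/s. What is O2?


Muskingum coefficients:
denom = 2*K*(1-X) + dt = 2*2.4*(1-0.4) + 2.1 = 4.98.
C0 = (dt - 2*K*X)/denom = (2.1 - 2*2.4*0.4)/4.98 = 0.0361.
C1 = (dt + 2*K*X)/denom = (2.1 + 2*2.4*0.4)/4.98 = 0.8072.
C2 = (2*K*(1-X) - dt)/denom = 0.1566.
O2 = C0*I2 + C1*I1 + C2*O1
   = 0.0361*142 + 0.8072*171 + 0.1566*45
   = 150.22 m^3/s.

150.22


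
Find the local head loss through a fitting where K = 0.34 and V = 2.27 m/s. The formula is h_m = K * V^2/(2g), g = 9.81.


Minor loss formula: h_m = K * V^2/(2g).
V^2 = 2.27^2 = 5.1529.
V^2/(2g) = 5.1529 / 19.62 = 0.2626 m.
h_m = 0.34 * 0.2626 = 0.0893 m.

0.0893


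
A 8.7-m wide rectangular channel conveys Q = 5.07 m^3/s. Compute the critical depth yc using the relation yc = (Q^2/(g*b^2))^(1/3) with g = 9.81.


Using yc = (Q^2 / (g * b^2))^(1/3):
Q^2 = 5.07^2 = 25.7.
g * b^2 = 9.81 * 8.7^2 = 9.81 * 75.69 = 742.52.
Q^2 / (g*b^2) = 25.7 / 742.52 = 0.0346.
yc = 0.0346^(1/3) = 0.3259 m.

0.3259


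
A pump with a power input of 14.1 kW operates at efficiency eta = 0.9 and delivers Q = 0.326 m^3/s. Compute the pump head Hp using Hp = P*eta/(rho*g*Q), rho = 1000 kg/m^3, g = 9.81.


Pump head formula: Hp = P * eta / (rho * g * Q).
Numerator: P * eta = 14.1 * 1000 * 0.9 = 12690.0 W.
Denominator: rho * g * Q = 1000 * 9.81 * 0.326 = 3198.06.
Hp = 12690.0 / 3198.06 = 3.97 m.

3.97


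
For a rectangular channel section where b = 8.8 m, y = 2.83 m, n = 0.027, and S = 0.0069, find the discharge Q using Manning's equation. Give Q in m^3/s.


For a rectangular channel, the cross-sectional area A = b * y = 8.8 * 2.83 = 24.9 m^2.
The wetted perimeter P = b + 2y = 8.8 + 2*2.83 = 14.46 m.
Hydraulic radius R = A/P = 24.9/14.46 = 1.7223 m.
Velocity V = (1/n)*R^(2/3)*S^(1/2) = (1/0.027)*1.7223^(2/3)*0.0069^(1/2) = 4.4204 m/s.
Discharge Q = A * V = 24.9 * 4.4204 = 110.086 m^3/s.

110.086


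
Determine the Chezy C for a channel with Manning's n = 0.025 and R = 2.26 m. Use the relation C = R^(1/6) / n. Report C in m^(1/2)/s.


The Chezy coefficient relates to Manning's n through C = R^(1/6) / n.
R^(1/6) = 2.26^(1/6) = 1.145561.
C = 1.145561 / 0.025 = 45.82 m^(1/2)/s.

45.82


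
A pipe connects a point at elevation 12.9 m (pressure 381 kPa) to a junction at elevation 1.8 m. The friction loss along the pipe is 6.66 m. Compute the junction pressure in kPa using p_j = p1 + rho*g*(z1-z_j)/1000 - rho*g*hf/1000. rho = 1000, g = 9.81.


Junction pressure: p_j = p1 + rho*g*(z1 - z_j)/1000 - rho*g*hf/1000.
Elevation term = 1000*9.81*(12.9 - 1.8)/1000 = 108.891 kPa.
Friction term = 1000*9.81*6.66/1000 = 65.335 kPa.
p_j = 381 + 108.891 - 65.335 = 424.56 kPa.

424.56


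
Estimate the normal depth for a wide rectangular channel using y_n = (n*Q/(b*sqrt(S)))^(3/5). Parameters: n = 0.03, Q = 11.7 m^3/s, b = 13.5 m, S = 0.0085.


We use the wide-channel approximation y_n = (n*Q/(b*sqrt(S)))^(3/5).
sqrt(S) = sqrt(0.0085) = 0.092195.
Numerator: n*Q = 0.03 * 11.7 = 0.351.
Denominator: b*sqrt(S) = 13.5 * 0.092195 = 1.244633.
arg = 0.282.
y_n = 0.282^(3/5) = 0.4679 m.

0.4679


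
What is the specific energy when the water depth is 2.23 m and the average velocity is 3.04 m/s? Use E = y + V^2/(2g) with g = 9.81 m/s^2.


Specific energy E = y + V^2/(2g).
Velocity head = V^2/(2g) = 3.04^2 / (2*9.81) = 9.2416 / 19.62 = 0.471 m.
E = 2.23 + 0.471 = 2.701 m.

2.701


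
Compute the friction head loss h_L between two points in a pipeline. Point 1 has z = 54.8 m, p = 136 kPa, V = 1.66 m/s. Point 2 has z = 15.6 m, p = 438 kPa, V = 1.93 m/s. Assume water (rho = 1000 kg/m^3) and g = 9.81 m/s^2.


Total head at each section: H = z + p/(rho*g) + V^2/(2g).
H1 = 54.8 + 136*1000/(1000*9.81) + 1.66^2/(2*9.81)
   = 54.8 + 13.863 + 0.1404
   = 68.804 m.
H2 = 15.6 + 438*1000/(1000*9.81) + 1.93^2/(2*9.81)
   = 15.6 + 44.648 + 0.1899
   = 60.438 m.
h_L = H1 - H2 = 68.804 - 60.438 = 8.366 m.

8.366


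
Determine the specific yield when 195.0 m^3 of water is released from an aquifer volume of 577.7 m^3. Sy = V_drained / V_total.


Specific yield Sy = Volume drained / Total volume.
Sy = 195.0 / 577.7
   = 0.3375.

0.3375


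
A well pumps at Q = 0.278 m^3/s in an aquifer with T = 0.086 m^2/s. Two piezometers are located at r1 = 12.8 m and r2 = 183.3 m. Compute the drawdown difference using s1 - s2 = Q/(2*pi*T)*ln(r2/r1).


Thiem equation: s1 - s2 = Q/(2*pi*T) * ln(r2/r1).
ln(r2/r1) = ln(183.3/12.8) = 2.6617.
Q/(2*pi*T) = 0.278 / (2*pi*0.086) = 0.278 / 0.5404 = 0.5145.
s1 - s2 = 0.5145 * 2.6617 = 1.3694 m.

1.3694


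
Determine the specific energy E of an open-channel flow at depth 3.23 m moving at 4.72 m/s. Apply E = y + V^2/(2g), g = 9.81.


Specific energy E = y + V^2/(2g).
Velocity head = V^2/(2g) = 4.72^2 / (2*9.81) = 22.2784 / 19.62 = 1.1355 m.
E = 3.23 + 1.1355 = 4.3655 m.

4.3655


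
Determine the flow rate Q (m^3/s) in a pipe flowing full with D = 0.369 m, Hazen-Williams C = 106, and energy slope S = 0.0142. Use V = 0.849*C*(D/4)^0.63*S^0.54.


For a full circular pipe, R = D/4 = 0.369/4 = 0.0922 m.
V = 0.849 * 106 * 0.0922^0.63 * 0.0142^0.54
  = 0.849 * 106 * 0.222807 * 0.100516
  = 2.0155 m/s.
Pipe area A = pi*D^2/4 = pi*0.369^2/4 = 0.1069 m^2.
Q = A * V = 0.1069 * 2.0155 = 0.2155 m^3/s.

0.2155


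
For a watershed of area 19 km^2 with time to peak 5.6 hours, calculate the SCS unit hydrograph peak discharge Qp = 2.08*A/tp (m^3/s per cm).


SCS formula: Qp = 2.08 * A / tp.
Qp = 2.08 * 19 / 5.6
   = 39.52 / 5.6
   = 7.06 m^3/s per cm.

7.06


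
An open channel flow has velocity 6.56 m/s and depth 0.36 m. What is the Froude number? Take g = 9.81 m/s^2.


The Froude number is defined as Fr = V / sqrt(g*y).
g*y = 9.81 * 0.36 = 3.5316.
sqrt(g*y) = sqrt(3.5316) = 1.8793.
Fr = 6.56 / 1.8793 = 3.4907.

3.4907


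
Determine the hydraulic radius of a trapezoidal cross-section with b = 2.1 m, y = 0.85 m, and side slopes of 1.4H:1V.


For a trapezoidal section with side slope z:
A = (b + z*y)*y = (2.1 + 1.4*0.85)*0.85 = 2.796 m^2.
P = b + 2*y*sqrt(1 + z^2) = 2.1 + 2*0.85*sqrt(1 + 1.4^2) = 5.025 m.
R = A/P = 2.796 / 5.025 = 0.5565 m.

0.5565


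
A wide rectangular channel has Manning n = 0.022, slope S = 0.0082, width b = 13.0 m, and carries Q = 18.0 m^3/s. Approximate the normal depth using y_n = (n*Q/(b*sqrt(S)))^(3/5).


We use the wide-channel approximation y_n = (n*Q/(b*sqrt(S)))^(3/5).
sqrt(S) = sqrt(0.0082) = 0.090554.
Numerator: n*Q = 0.022 * 18.0 = 0.396.
Denominator: b*sqrt(S) = 13.0 * 0.090554 = 1.177202.
arg = 0.3364.
y_n = 0.3364^(3/5) = 0.5201 m.

0.5201


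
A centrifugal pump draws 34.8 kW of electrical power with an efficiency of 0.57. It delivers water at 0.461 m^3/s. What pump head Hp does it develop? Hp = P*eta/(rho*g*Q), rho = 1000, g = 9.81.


Pump head formula: Hp = P * eta / (rho * g * Q).
Numerator: P * eta = 34.8 * 1000 * 0.57 = 19836.0 W.
Denominator: rho * g * Q = 1000 * 9.81 * 0.461 = 4522.41.
Hp = 19836.0 / 4522.41 = 4.39 m.

4.39


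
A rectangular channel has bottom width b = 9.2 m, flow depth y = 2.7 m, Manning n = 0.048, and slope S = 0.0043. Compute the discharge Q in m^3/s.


For a rectangular channel, the cross-sectional area A = b * y = 9.2 * 2.7 = 24.84 m^2.
The wetted perimeter P = b + 2y = 9.2 + 2*2.7 = 14.6 m.
Hydraulic radius R = A/P = 24.84/14.6 = 1.7014 m.
Velocity V = (1/n)*R^(2/3)*S^(1/2) = (1/0.048)*1.7014^(2/3)*0.0043^(1/2) = 1.947 m/s.
Discharge Q = A * V = 24.84 * 1.947 = 48.363 m^3/s.

48.363


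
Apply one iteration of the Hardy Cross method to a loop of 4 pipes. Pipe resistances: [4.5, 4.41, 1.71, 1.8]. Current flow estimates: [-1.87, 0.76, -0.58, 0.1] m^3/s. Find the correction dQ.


Numerator terms (r*Q*|Q|): 4.5*-1.87*|-1.87| = -15.7361; 4.41*0.76*|0.76| = 2.5472; 1.71*-0.58*|-0.58| = -0.5752; 1.8*0.1*|0.1| = 0.018.
Sum of numerator = -13.7461.
Denominator terms (r*|Q|): 4.5*|-1.87| = 8.415; 4.41*|0.76| = 3.3516; 1.71*|-0.58| = 0.9918; 1.8*|0.1| = 0.18.
2 * sum of denominator = 2 * 12.9384 = 25.8768.
dQ = --13.7461 / 25.8768 = 0.5312 m^3/s.

0.5312


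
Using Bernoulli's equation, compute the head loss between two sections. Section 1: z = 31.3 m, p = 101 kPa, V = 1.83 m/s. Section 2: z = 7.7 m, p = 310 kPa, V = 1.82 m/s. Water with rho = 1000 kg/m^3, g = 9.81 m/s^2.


Total head at each section: H = z + p/(rho*g) + V^2/(2g).
H1 = 31.3 + 101*1000/(1000*9.81) + 1.83^2/(2*9.81)
   = 31.3 + 10.296 + 0.1707
   = 41.766 m.
H2 = 7.7 + 310*1000/(1000*9.81) + 1.82^2/(2*9.81)
   = 7.7 + 31.6 + 0.1688
   = 39.469 m.
h_L = H1 - H2 = 41.766 - 39.469 = 2.297 m.

2.297


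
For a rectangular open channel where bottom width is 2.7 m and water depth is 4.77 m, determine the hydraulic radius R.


For a rectangular section:
Flow area A = b * y = 2.7 * 4.77 = 12.88 m^2.
Wetted perimeter P = b + 2y = 2.7 + 2*4.77 = 12.24 m.
Hydraulic radius R = A/P = 12.88 / 12.24 = 1.0522 m.

1.0522


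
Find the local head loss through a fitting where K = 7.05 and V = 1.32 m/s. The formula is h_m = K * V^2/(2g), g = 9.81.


Minor loss formula: h_m = K * V^2/(2g).
V^2 = 1.32^2 = 1.7424.
V^2/(2g) = 1.7424 / 19.62 = 0.0888 m.
h_m = 7.05 * 0.0888 = 0.6261 m.

0.6261


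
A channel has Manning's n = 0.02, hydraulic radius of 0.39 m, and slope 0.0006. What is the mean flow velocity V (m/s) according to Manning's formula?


Manning's equation gives V = (1/n) * R^(2/3) * S^(1/2).
First, compute R^(2/3) = 0.39^(2/3) = 0.5338.
Next, S^(1/2) = 0.0006^(1/2) = 0.024495.
Then 1/n = 1/0.02 = 50.0.
V = 50.0 * 0.5338 * 0.024495 = 0.6538 m/s.

0.6538


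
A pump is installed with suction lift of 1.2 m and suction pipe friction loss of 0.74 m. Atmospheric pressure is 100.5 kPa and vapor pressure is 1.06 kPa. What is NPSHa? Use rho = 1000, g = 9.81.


NPSHa = p_atm/(rho*g) - z_s - hf_s - p_vap/(rho*g).
p_atm/(rho*g) = 100.5*1000 / (1000*9.81) = 10.245 m.
p_vap/(rho*g) = 1.06*1000 / (1000*9.81) = 0.108 m.
NPSHa = 10.245 - 1.2 - 0.74 - 0.108
      = 8.2 m.

8.2


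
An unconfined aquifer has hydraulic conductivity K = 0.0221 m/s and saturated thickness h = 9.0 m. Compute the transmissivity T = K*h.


Transmissivity is defined as T = K * h.
T = 0.0221 * 9.0
  = 0.1989 m^2/s.

0.1989


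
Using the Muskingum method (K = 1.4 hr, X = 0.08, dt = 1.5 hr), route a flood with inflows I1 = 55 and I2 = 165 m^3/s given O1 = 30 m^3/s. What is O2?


Muskingum coefficients:
denom = 2*K*(1-X) + dt = 2*1.4*(1-0.08) + 1.5 = 4.076.
C0 = (dt - 2*K*X)/denom = (1.5 - 2*1.4*0.08)/4.076 = 0.3131.
C1 = (dt + 2*K*X)/denom = (1.5 + 2*1.4*0.08)/4.076 = 0.423.
C2 = (2*K*(1-X) - dt)/denom = 0.264.
O2 = C0*I2 + C1*I1 + C2*O1
   = 0.3131*165 + 0.423*55 + 0.264*30
   = 82.84 m^3/s.

82.84


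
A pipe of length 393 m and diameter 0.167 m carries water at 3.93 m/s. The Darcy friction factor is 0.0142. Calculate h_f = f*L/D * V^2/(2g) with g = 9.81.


Darcy-Weisbach equation: h_f = f * (L/D) * V^2/(2g).
f * L/D = 0.0142 * 393/0.167 = 33.4168.
V^2/(2g) = 3.93^2 / (2*9.81) = 15.4449 / 19.62 = 0.7872 m.
h_f = 33.4168 * 0.7872 = 26.306 m.

26.306


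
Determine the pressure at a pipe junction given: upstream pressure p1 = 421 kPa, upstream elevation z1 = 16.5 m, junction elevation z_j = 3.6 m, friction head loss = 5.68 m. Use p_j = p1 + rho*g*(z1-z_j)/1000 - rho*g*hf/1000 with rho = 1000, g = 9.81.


Junction pressure: p_j = p1 + rho*g*(z1 - z_j)/1000 - rho*g*hf/1000.
Elevation term = 1000*9.81*(16.5 - 3.6)/1000 = 126.549 kPa.
Friction term = 1000*9.81*5.68/1000 = 55.721 kPa.
p_j = 421 + 126.549 - 55.721 = 491.83 kPa.

491.83


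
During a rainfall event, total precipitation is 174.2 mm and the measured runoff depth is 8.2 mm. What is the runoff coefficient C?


The runoff coefficient C = runoff depth / rainfall depth.
C = 8.2 / 174.2
  = 0.0471.

0.0471


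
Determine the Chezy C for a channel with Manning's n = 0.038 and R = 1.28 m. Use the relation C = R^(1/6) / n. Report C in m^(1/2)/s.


The Chezy coefficient relates to Manning's n through C = R^(1/6) / n.
R^(1/6) = 1.28^(1/6) = 1.042001.
C = 1.042001 / 0.038 = 27.42 m^(1/2)/s.

27.42


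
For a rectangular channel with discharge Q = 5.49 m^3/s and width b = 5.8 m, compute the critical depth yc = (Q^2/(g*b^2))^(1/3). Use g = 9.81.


Using yc = (Q^2 / (g * b^2))^(1/3):
Q^2 = 5.49^2 = 30.14.
g * b^2 = 9.81 * 5.8^2 = 9.81 * 33.64 = 330.01.
Q^2 / (g*b^2) = 30.14 / 330.01 = 0.0913.
yc = 0.0913^(1/3) = 0.4503 m.

0.4503


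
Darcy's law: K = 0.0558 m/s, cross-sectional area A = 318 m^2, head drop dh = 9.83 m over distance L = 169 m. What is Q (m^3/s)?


Darcy's law: Q = K * A * i, where i = dh/L.
Hydraulic gradient i = 9.83 / 169 = 0.058166.
Q = 0.0558 * 318 * 0.058166
  = 1.0321 m^3/s.

1.0321


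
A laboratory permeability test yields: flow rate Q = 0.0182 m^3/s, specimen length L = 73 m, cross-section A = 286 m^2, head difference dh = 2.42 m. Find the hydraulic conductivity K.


From K = Q*L / (A*dh):
Numerator: Q*L = 0.0182 * 73 = 1.3286.
Denominator: A*dh = 286 * 2.42 = 692.12.
K = 1.3286 / 692.12 = 0.00192 m/s.

0.00192


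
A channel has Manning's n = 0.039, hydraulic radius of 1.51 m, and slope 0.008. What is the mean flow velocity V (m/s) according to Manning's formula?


Manning's equation gives V = (1/n) * R^(2/3) * S^(1/2).
First, compute R^(2/3) = 1.51^(2/3) = 1.3162.
Next, S^(1/2) = 0.008^(1/2) = 0.089443.
Then 1/n = 1/0.039 = 25.64.
V = 25.64 * 1.3162 * 0.089443 = 3.0185 m/s.

3.0185


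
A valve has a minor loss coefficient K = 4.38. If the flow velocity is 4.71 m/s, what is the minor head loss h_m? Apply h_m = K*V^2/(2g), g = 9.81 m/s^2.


Minor loss formula: h_m = K * V^2/(2g).
V^2 = 4.71^2 = 22.1841.
V^2/(2g) = 22.1841 / 19.62 = 1.1307 m.
h_m = 4.38 * 1.1307 = 4.9524 m.

4.9524


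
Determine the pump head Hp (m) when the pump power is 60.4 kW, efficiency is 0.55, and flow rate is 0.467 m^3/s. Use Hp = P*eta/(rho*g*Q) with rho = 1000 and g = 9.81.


Pump head formula: Hp = P * eta / (rho * g * Q).
Numerator: P * eta = 60.4 * 1000 * 0.55 = 33220.0 W.
Denominator: rho * g * Q = 1000 * 9.81 * 0.467 = 4581.27.
Hp = 33220.0 / 4581.27 = 7.25 m.

7.25


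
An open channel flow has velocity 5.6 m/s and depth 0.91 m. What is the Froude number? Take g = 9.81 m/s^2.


The Froude number is defined as Fr = V / sqrt(g*y).
g*y = 9.81 * 0.91 = 8.9271.
sqrt(g*y) = sqrt(8.9271) = 2.9878.
Fr = 5.6 / 2.9878 = 1.8743.

1.8743


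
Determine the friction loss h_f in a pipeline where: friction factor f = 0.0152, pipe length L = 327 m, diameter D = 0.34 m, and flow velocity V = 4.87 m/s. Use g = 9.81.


Darcy-Weisbach equation: h_f = f * (L/D) * V^2/(2g).
f * L/D = 0.0152 * 327/0.34 = 14.6188.
V^2/(2g) = 4.87^2 / (2*9.81) = 23.7169 / 19.62 = 1.2088 m.
h_f = 14.6188 * 1.2088 = 17.671 m.

17.671


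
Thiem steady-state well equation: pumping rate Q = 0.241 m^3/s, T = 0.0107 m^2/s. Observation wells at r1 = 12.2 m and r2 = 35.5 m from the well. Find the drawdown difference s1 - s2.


Thiem equation: s1 - s2 = Q/(2*pi*T) * ln(r2/r1).
ln(r2/r1) = ln(35.5/12.2) = 1.0681.
Q/(2*pi*T) = 0.241 / (2*pi*0.0107) = 0.241 / 0.0672 = 3.5847.
s1 - s2 = 3.5847 * 1.0681 = 3.8288 m.

3.8288


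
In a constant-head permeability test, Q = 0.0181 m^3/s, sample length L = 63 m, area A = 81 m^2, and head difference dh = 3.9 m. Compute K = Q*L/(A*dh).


From K = Q*L / (A*dh):
Numerator: Q*L = 0.0181 * 63 = 1.1403.
Denominator: A*dh = 81 * 3.9 = 315.9.
K = 1.1403 / 315.9 = 0.00361 m/s.

0.00361


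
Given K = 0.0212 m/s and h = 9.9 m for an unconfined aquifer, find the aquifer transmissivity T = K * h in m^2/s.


Transmissivity is defined as T = K * h.
T = 0.0212 * 9.9
  = 0.2099 m^2/s.

0.2099


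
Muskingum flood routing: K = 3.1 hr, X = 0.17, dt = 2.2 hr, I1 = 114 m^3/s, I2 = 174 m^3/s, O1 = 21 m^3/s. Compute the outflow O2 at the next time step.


Muskingum coefficients:
denom = 2*K*(1-X) + dt = 2*3.1*(1-0.17) + 2.2 = 7.346.
C0 = (dt - 2*K*X)/denom = (2.2 - 2*3.1*0.17)/7.346 = 0.156.
C1 = (dt + 2*K*X)/denom = (2.2 + 2*3.1*0.17)/7.346 = 0.443.
C2 = (2*K*(1-X) - dt)/denom = 0.401.
O2 = C0*I2 + C1*I1 + C2*O1
   = 0.156*174 + 0.443*114 + 0.401*21
   = 86.06 m^3/s.

86.06


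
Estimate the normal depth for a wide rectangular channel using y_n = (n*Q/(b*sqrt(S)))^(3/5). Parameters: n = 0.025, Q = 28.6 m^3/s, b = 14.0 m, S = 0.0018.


We use the wide-channel approximation y_n = (n*Q/(b*sqrt(S)))^(3/5).
sqrt(S) = sqrt(0.0018) = 0.042426.
Numerator: n*Q = 0.025 * 28.6 = 0.715.
Denominator: b*sqrt(S) = 14.0 * 0.042426 = 0.593964.
arg = 1.2038.
y_n = 1.2038^(3/5) = 1.1177 m.

1.1177


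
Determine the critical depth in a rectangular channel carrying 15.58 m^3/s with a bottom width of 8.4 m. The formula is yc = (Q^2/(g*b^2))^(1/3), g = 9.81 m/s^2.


Using yc = (Q^2 / (g * b^2))^(1/3):
Q^2 = 15.58^2 = 242.74.
g * b^2 = 9.81 * 8.4^2 = 9.81 * 70.56 = 692.19.
Q^2 / (g*b^2) = 242.74 / 692.19 = 0.3507.
yc = 0.3507^(1/3) = 0.7052 m.

0.7052


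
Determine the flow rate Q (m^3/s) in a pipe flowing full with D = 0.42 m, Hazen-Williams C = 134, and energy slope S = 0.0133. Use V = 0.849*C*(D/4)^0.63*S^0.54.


For a full circular pipe, R = D/4 = 0.42/4 = 0.105 m.
V = 0.849 * 134 * 0.105^0.63 * 0.0133^0.54
  = 0.849 * 134 * 0.24174 * 0.097024
  = 2.6683 m/s.
Pipe area A = pi*D^2/4 = pi*0.42^2/4 = 0.1385 m^2.
Q = A * V = 0.1385 * 2.6683 = 0.3697 m^3/s.

0.3697


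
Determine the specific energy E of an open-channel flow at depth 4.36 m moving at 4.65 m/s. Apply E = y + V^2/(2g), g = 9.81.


Specific energy E = y + V^2/(2g).
Velocity head = V^2/(2g) = 4.65^2 / (2*9.81) = 21.6225 / 19.62 = 1.1021 m.
E = 4.36 + 1.1021 = 5.4621 m.

5.4621


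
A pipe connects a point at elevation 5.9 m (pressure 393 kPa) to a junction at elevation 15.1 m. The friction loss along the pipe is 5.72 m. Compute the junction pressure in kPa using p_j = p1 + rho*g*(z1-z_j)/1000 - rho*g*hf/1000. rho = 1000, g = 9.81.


Junction pressure: p_j = p1 + rho*g*(z1 - z_j)/1000 - rho*g*hf/1000.
Elevation term = 1000*9.81*(5.9 - 15.1)/1000 = -90.252 kPa.
Friction term = 1000*9.81*5.72/1000 = 56.113 kPa.
p_j = 393 + -90.252 - 56.113 = 246.63 kPa.

246.63


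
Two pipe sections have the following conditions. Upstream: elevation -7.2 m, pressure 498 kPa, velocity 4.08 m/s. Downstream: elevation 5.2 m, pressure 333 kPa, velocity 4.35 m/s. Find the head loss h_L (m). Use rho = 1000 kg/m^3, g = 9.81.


Total head at each section: H = z + p/(rho*g) + V^2/(2g).
H1 = -7.2 + 498*1000/(1000*9.81) + 4.08^2/(2*9.81)
   = -7.2 + 50.765 + 0.8484
   = 44.413 m.
H2 = 5.2 + 333*1000/(1000*9.81) + 4.35^2/(2*9.81)
   = 5.2 + 33.945 + 0.9644
   = 40.109 m.
h_L = H1 - H2 = 44.413 - 40.109 = 4.304 m.

4.304


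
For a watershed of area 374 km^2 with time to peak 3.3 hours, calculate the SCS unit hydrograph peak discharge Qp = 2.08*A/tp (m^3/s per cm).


SCS formula: Qp = 2.08 * A / tp.
Qp = 2.08 * 374 / 3.3
   = 777.92 / 3.3
   = 235.73 m^3/s per cm.

235.73


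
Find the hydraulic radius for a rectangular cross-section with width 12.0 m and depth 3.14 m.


For a rectangular section:
Flow area A = b * y = 12.0 * 3.14 = 37.68 m^2.
Wetted perimeter P = b + 2y = 12.0 + 2*3.14 = 18.28 m.
Hydraulic radius R = A/P = 37.68 / 18.28 = 2.0613 m.

2.0613


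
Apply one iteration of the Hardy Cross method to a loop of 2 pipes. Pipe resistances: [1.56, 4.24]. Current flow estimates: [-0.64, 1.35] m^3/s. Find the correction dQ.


Numerator terms (r*Q*|Q|): 1.56*-0.64*|-0.64| = -0.639; 4.24*1.35*|1.35| = 7.7274.
Sum of numerator = 7.0884.
Denominator terms (r*|Q|): 1.56*|-0.64| = 0.9984; 4.24*|1.35| = 5.724.
2 * sum of denominator = 2 * 6.7224 = 13.4448.
dQ = -7.0884 / 13.4448 = -0.5272 m^3/s.

-0.5272


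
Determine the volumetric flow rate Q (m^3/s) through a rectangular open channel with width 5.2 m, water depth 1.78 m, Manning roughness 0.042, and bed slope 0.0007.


For a rectangular channel, the cross-sectional area A = b * y = 5.2 * 1.78 = 9.26 m^2.
The wetted perimeter P = b + 2y = 5.2 + 2*1.78 = 8.76 m.
Hydraulic radius R = A/P = 9.26/8.76 = 1.0566 m.
Velocity V = (1/n)*R^(2/3)*S^(1/2) = (1/0.042)*1.0566^(2/3)*0.0007^(1/2) = 0.6535 m/s.
Discharge Q = A * V = 9.26 * 0.6535 = 6.049 m^3/s.

6.049


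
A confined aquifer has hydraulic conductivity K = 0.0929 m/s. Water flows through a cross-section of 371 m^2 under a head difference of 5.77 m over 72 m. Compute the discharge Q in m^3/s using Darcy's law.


Darcy's law: Q = K * A * i, where i = dh/L.
Hydraulic gradient i = 5.77 / 72 = 0.080139.
Q = 0.0929 * 371 * 0.080139
  = 2.7621 m^3/s.

2.7621


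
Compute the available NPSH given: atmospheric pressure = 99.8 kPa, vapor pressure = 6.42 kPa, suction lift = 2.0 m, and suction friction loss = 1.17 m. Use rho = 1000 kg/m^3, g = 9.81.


NPSHa = p_atm/(rho*g) - z_s - hf_s - p_vap/(rho*g).
p_atm/(rho*g) = 99.8*1000 / (1000*9.81) = 10.173 m.
p_vap/(rho*g) = 6.42*1000 / (1000*9.81) = 0.654 m.
NPSHa = 10.173 - 2.0 - 1.17 - 0.654
      = 6.35 m.

6.35


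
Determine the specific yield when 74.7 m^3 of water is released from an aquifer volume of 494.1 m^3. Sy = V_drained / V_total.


Specific yield Sy = Volume drained / Total volume.
Sy = 74.7 / 494.1
   = 0.1512.

0.1512


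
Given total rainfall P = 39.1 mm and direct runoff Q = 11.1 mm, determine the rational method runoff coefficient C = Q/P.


The runoff coefficient C = runoff depth / rainfall depth.
C = 11.1 / 39.1
  = 0.2839.

0.2839


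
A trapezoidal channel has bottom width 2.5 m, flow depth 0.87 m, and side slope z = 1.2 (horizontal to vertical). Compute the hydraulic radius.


For a trapezoidal section with side slope z:
A = (b + z*y)*y = (2.5 + 1.2*0.87)*0.87 = 3.083 m^2.
P = b + 2*y*sqrt(1 + z^2) = 2.5 + 2*0.87*sqrt(1 + 1.2^2) = 5.218 m.
R = A/P = 3.083 / 5.218 = 0.5909 m.

0.5909


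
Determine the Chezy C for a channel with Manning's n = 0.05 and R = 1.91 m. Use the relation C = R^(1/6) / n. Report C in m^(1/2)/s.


The Chezy coefficient relates to Manning's n through C = R^(1/6) / n.
R^(1/6) = 1.91^(1/6) = 1.113881.
C = 1.113881 / 0.05 = 22.28 m^(1/2)/s.

22.28


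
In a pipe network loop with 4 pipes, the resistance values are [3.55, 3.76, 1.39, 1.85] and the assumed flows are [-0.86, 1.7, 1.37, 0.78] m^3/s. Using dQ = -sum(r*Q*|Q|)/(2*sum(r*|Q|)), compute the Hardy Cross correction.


Numerator terms (r*Q*|Q|): 3.55*-0.86*|-0.86| = -2.6256; 3.76*1.7*|1.7| = 10.8664; 1.39*1.37*|1.37| = 2.6089; 1.85*0.78*|0.78| = 1.1255.
Sum of numerator = 11.9753.
Denominator terms (r*|Q|): 3.55*|-0.86| = 3.053; 3.76*|1.7| = 6.392; 1.39*|1.37| = 1.9043; 1.85*|0.78| = 1.443.
2 * sum of denominator = 2 * 12.7923 = 25.5846.
dQ = -11.9753 / 25.5846 = -0.4681 m^3/s.

-0.4681


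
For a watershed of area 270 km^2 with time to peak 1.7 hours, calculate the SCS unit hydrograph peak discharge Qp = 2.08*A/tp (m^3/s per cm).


SCS formula: Qp = 2.08 * A / tp.
Qp = 2.08 * 270 / 1.7
   = 561.6 / 1.7
   = 330.35 m^3/s per cm.

330.35


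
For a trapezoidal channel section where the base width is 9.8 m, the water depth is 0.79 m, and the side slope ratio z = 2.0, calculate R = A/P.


For a trapezoidal section with side slope z:
A = (b + z*y)*y = (9.8 + 2.0*0.79)*0.79 = 8.99 m^2.
P = b + 2*y*sqrt(1 + z^2) = 9.8 + 2*0.79*sqrt(1 + 2.0^2) = 13.333 m.
R = A/P = 8.99 / 13.333 = 0.6743 m.

0.6743
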